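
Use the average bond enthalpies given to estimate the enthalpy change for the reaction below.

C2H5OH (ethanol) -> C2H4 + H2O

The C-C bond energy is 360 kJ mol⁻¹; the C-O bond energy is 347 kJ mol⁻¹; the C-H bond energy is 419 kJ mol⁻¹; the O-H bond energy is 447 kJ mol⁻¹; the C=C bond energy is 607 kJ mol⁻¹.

ΔH ≈ +72 kJ

Bonds broken (reactants):
  C-C: 1 × 360 = 360
  C-H: 5 × 419 = 2095
  C-O: 1 × 347 = 347
  O-H: 1 × 447 = 447
  Σ(broken) = 3249 kJ
Bonds formed (products):
  C-H: 4 × 419 = 1676
  C=C: 1 × 607 = 607
  O-H: 2 × 447 = 894
  Σ(formed) = 3177 kJ
ΔH = Σ(broken) − Σ(formed) = 3249 − 3177 = +72 kJ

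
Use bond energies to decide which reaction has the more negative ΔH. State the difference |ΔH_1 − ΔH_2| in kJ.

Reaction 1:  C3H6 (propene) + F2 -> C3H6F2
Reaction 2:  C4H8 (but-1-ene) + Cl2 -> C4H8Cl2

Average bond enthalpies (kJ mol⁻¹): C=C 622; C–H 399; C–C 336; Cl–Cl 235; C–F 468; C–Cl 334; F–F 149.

Reaction 1, by 354 kJ

Reaction 1:
  Bonds broken (reactants):
    C–C: 1 × 336 = 336
    C–H: 6 × 399 = 2394
    C=C: 1 × 622 = 622
    F–F: 1 × 149 = 149
    Σ(broken) = 3501 kJ
  Bonds formed (products):
    C–C: 2 × 336 = 672
    C–F: 2 × 468 = 936
    C–H: 6 × 399 = 2394
    Σ(formed) = 4002 kJ
  ΔH_1 = 3501 − 4002 = −501 kJ
Reaction 2:
  Bonds broken (reactants):
    C–C: 2 × 336 = 672
    C–H: 8 × 399 = 3192
    C=C: 1 × 622 = 622
    Cl–Cl: 1 × 235 = 235
    Σ(broken) = 4721 kJ
  Bonds formed (products):
    C–C: 3 × 336 = 1008
    C–Cl: 2 × 334 = 668
    C–H: 8 × 399 = 3192
    Σ(formed) = 4868 kJ
  ΔH_2 = 4721 − 4868 = −147 kJ
ΔH_1 − ΔH_2 = −354 kJ, so reaction 1 has the more negative ΔH; |ΔH_1 − ΔH_2| = 354 kJ.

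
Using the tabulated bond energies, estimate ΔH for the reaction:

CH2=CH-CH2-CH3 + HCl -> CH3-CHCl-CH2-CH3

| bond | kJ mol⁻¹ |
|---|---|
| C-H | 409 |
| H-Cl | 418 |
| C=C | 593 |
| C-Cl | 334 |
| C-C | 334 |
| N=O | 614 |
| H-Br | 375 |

Bonds broken (reactants):
  C-C: 2 × 334 = 668
  C-H: 8 × 409 = 3272
  C=C: 1 × 593 = 593
  H-Cl: 1 × 418 = 418
  Σ(broken) = 4951 kJ
Bonds formed (products):
  C-C: 3 × 334 = 1002
  C-Cl: 1 × 334 = 334
  C-H: 9 × 409 = 3681
  Σ(formed) = 5017 kJ
ΔH = Σ(broken) − Σ(formed) = 4951 − 5017 = −66 kJ

ΔH ≈ −66 kJ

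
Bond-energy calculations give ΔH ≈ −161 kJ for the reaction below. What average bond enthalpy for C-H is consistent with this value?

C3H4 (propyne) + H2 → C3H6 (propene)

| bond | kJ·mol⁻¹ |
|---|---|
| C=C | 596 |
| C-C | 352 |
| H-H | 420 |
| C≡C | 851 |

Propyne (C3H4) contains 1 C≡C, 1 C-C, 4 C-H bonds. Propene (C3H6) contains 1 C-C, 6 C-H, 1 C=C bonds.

Let D be the C-H bond energy.
Σ(broken) = 1×851 + 1×352 + 4×D + 1×420 = 1623 + 4D
Σ(formed) = 1×352 + 6×D + 1×596 = 948 + 6D
ΔH = Σ(broken) − Σ(formed) = (1623 + 4D) − (948 + 6D) = +675 − 2D
Setting this equal to −161 kJ gives 2D = 836, so D = 418 kJ/mol.

D(C-H) ≈ 418 kJ/mol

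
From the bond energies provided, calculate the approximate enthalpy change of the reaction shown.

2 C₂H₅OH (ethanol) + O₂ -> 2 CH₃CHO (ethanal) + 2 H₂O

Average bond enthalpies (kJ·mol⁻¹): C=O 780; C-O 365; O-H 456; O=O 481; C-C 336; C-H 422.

ΔH ≈ −417 kJ

Bonds broken (reactants):
  C-C: 2 × 336 = 672
  C-H: 10 × 422 = 4220
  C-O: 2 × 365 = 730
  O-H: 2 × 456 = 912
  O=O: 1 × 481 = 481
  Σ(broken) = 7015 kJ
Bonds formed (products):
  C-C: 2 × 336 = 672
  C-H: 8 × 422 = 3376
  C=O: 2 × 780 = 1560
  O-H: 4 × 456 = 1824
  Σ(formed) = 7432 kJ
ΔH = Σ(broken) − Σ(formed) = 7015 − 7432 = −417 kJ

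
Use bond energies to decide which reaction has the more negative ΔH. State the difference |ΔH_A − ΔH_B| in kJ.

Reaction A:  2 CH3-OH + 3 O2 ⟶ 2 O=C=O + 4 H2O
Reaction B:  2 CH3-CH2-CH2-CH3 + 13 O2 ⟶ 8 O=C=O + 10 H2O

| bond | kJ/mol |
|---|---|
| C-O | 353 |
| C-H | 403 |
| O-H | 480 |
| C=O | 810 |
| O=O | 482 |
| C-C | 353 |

Reaction A:
  Bonds broken (reactants):
    C-H: 6 × 403 = 2418
    C-O: 2 × 353 = 706
    O-H: 2 × 480 = 960
    O=O: 3 × 482 = 1446
    Σ(broken) = 5530 kJ
  Bonds formed (products):
    C=O: 4 × 810 = 3240
    O-H: 8 × 480 = 3840
    Σ(formed) = 7080 kJ
  ΔH_A = 5530 − 7080 = −1550 kJ
Reaction B:
  Bonds broken (reactants):
    C-C: 6 × 353 = 2118
    C-H: 20 × 403 = 8060
    O=O: 13 × 482 = 6266
    Σ(broken) = 16444 kJ
  Bonds formed (products):
    C=O: 16 × 810 = 12960
    O-H: 20 × 480 = 9600
    Σ(formed) = 22560 kJ
  ΔH_B = 16444 − 22560 = −6116 kJ
ΔH_A − ΔH_B = +4566 kJ, so reaction B has the more negative ΔH; |ΔH_A − ΔH_B| = 4566 kJ.

Reaction B, by 4566 kJ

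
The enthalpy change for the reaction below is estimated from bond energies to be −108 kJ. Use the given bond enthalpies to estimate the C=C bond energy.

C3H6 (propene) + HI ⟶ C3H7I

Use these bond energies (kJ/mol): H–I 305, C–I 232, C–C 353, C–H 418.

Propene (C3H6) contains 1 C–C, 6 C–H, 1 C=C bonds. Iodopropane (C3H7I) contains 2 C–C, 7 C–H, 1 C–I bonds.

D(C=C) ≈ 590 kJ/mol

Let D be the C=C bond energy.
Σ(broken) = 1×353 + 6×418 + 1×D + 1×305 = 3166 + D
Σ(formed) = 2×353 + 7×418 + 1×232 = 3864
ΔH = Σ(broken) − Σ(formed) = (3166 + D) − (3864) = −698 + D
Setting this equal to −108 kJ gives D = 590 kJ/mol.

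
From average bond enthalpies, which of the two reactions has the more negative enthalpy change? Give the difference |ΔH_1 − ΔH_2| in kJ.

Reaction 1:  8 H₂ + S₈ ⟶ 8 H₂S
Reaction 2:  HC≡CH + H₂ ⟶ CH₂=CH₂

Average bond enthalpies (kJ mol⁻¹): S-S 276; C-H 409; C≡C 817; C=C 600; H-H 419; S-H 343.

Reaction 1:
  Bonds broken (reactants):
    H-H: 8 × 419 = 3352
    S-S: 8 × 276 = 2208
    Σ(broken) = 5560 kJ
  Bonds formed (products):
    S-H: 16 × 343 = 5488
    Σ(formed) = 5488 kJ
  ΔH_1 = 5560 − 5488 = +72 kJ
Reaction 2:
  Bonds broken (reactants):
    C≡C: 1 × 817 = 817
    C-H: 2 × 409 = 818
    H-H: 1 × 419 = 419
    Σ(broken) = 2054 kJ
  Bonds formed (products):
    C-H: 4 × 409 = 1636
    C=C: 1 × 600 = 600
    Σ(formed) = 2236 kJ
  ΔH_2 = 2054 − 2236 = −182 kJ
ΔH_1 − ΔH_2 = +254 kJ, so reaction 2 has the more negative ΔH; |ΔH_1 − ΔH_2| = 254 kJ.

Reaction 2, by 254 kJ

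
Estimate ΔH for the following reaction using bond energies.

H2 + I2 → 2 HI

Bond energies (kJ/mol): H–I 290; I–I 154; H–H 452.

ΔH ≈ +26 kJ

Bonds broken (reactants):
  H–H: 1 × 452 = 452
  I–I: 1 × 154 = 154
  Σ(broken) = 606 kJ
Bonds formed (products):
  H–I: 2 × 290 = 580
  Σ(formed) = 580 kJ
ΔH = Σ(broken) − Σ(formed) = 606 − 580 = +26 kJ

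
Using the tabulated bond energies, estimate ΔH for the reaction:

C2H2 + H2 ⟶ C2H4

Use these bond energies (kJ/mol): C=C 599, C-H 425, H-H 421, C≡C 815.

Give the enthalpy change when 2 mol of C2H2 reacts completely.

Bonds broken (reactants):
  C≡C: 1 × 815 = 815
  C-H: 2 × 425 = 850
  H-H: 1 × 421 = 421
  Σ(broken) = 2086 kJ
Bonds formed (products):
  C-H: 4 × 425 = 1700
  C=C: 1 × 599 = 599
  Σ(formed) = 2299 kJ
ΔH = Σ(broken) − Σ(formed) = 2086 − 2299 = −213 kJ
For 2× the reaction as written: 2 × (−213) = −426 kJ

ΔH = −426 kJ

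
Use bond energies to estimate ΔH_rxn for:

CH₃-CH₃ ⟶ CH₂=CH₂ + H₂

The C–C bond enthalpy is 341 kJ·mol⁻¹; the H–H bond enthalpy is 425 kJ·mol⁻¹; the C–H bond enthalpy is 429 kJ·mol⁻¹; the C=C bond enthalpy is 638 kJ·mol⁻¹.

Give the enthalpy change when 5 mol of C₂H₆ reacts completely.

Bonds broken (reactants):
  C–C: 1 × 341 = 341
  C–H: 6 × 429 = 2574
  Σ(broken) = 2915 kJ
Bonds formed (products):
  C–H: 4 × 429 = 1716
  C=C: 1 × 638 = 638
  H–H: 1 × 425 = 425
  Σ(formed) = 2779 kJ
ΔH = Σ(broken) − Σ(formed) = 2915 − 2779 = +136 kJ
For 5× the reaction as written: 5 × (+136) = +680 kJ

ΔH = +680 kJ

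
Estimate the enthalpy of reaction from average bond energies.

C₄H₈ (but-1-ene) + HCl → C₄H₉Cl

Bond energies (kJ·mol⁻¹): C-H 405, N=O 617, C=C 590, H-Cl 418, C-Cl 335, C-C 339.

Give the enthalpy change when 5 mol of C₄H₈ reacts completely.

Bonds broken (reactants):
  C-C: 2 × 339 = 678
  C-H: 8 × 405 = 3240
  C=C: 1 × 590 = 590
  H-Cl: 1 × 418 = 418
  Σ(broken) = 4926 kJ
Bonds formed (products):
  C-C: 3 × 339 = 1017
  C-Cl: 1 × 335 = 335
  C-H: 9 × 405 = 3645
  Σ(formed) = 4997 kJ
ΔH = Σ(broken) − Σ(formed) = 4926 − 4997 = −71 kJ
For 5× the reaction as written: 5 × (−71) = −355 kJ

ΔH = −355 kJ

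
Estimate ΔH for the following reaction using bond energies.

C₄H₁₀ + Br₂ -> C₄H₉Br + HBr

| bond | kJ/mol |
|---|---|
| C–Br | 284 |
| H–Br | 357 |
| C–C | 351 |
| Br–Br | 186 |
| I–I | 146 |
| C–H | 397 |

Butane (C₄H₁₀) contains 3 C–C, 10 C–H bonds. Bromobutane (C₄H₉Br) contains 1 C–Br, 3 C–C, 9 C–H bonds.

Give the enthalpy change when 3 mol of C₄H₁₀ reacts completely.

ΔH = −174 kJ

Bonds broken (reactants):
  Br–Br: 1 × 186 = 186
  C–C: 3 × 351 = 1053
  C–H: 10 × 397 = 3970
  Σ(broken) = 5209 kJ
Bonds formed (products):
  C–Br: 1 × 284 = 284
  C–C: 3 × 351 = 1053
  C–H: 9 × 397 = 3573
  H–Br: 1 × 357 = 357
  Σ(formed) = 5267 kJ
ΔH = Σ(broken) − Σ(formed) = 5209 − 5267 = −58 kJ
For 3× the reaction as written: 3 × (−58) = −174 kJ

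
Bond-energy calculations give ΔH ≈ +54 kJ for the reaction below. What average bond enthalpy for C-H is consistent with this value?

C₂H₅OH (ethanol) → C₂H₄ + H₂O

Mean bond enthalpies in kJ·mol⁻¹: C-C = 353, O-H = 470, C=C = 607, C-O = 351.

Let D be the C-H bond energy.
Σ(broken) = 1×353 + 5×D + 1×351 + 1×470 = 1174 + 5D
Σ(formed) = 4×D + 1×607 + 2×470 = 1547 + 4D
ΔH = Σ(broken) − Σ(formed) = (1174 + 5D) − (1547 + 4D) = −373 + D
Setting this equal to +54 kJ gives D = 427 kJ/mol.

D(C-H) ≈ 427 kJ/mol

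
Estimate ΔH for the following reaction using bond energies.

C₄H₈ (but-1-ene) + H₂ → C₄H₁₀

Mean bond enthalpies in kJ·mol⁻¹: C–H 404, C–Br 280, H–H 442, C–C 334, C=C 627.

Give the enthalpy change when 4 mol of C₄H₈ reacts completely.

ΔH = −292 kJ

Bonds broken (reactants):
  C–C: 2 × 334 = 668
  C–H: 8 × 404 = 3232
  C=C: 1 × 627 = 627
  H–H: 1 × 442 = 442
  Σ(broken) = 4969 kJ
Bonds formed (products):
  C–C: 3 × 334 = 1002
  C–H: 10 × 404 = 4040
  Σ(formed) = 5042 kJ
ΔH = Σ(broken) − Σ(formed) = 4969 − 5042 = −73 kJ
For 4× the reaction as written: 4 × (−73) = −292 kJ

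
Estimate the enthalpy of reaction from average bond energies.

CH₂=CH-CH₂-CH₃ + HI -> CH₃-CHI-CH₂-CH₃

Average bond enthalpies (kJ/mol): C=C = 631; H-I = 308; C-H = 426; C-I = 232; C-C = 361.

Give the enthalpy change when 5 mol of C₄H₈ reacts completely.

ΔH = −400 kJ

Bonds broken (reactants):
  C-C: 2 × 361 = 722
  C-H: 8 × 426 = 3408
  C=C: 1 × 631 = 631
  H-I: 1 × 308 = 308
  Σ(broken) = 5069 kJ
Bonds formed (products):
  C-C: 3 × 361 = 1083
  C-H: 9 × 426 = 3834
  C-I: 1 × 232 = 232
  Σ(formed) = 5149 kJ
ΔH = Σ(broken) − Σ(formed) = 5069 − 5149 = −80 kJ
For 5× the reaction as written: 5 × (−80) = −400 kJ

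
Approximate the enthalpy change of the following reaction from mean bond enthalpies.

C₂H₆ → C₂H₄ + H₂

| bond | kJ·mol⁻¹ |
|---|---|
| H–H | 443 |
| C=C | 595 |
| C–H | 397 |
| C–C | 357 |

Bonds broken (reactants):
  C–C: 1 × 357 = 357
  C–H: 6 × 397 = 2382
  Σ(broken) = 2739 kJ
Bonds formed (products):
  C–H: 4 × 397 = 1588
  C=C: 1 × 595 = 595
  H–H: 1 × 443 = 443
  Σ(formed) = 2626 kJ
ΔH = Σ(broken) − Σ(formed) = 2739 − 2626 = +113 kJ

ΔH ≈ +113 kJ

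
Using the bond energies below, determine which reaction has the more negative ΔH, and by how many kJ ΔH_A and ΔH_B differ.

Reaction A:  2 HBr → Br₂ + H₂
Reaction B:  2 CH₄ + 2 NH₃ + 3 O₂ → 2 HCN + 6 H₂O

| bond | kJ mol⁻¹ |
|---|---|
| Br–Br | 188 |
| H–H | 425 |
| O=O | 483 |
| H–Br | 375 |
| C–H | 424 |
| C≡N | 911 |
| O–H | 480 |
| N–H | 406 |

Reaction A:
  Bonds broken (reactants):
    H–Br: 2 × 375 = 750
    Σ(broken) = 750 kJ
  Bonds formed (products):
    Br–Br: 1 × 188 = 188
    H–H: 1 × 425 = 425
    Σ(formed) = 613 kJ
  ΔH_A = 750 − 613 = +137 kJ
Reaction B:
  Bonds broken (reactants):
    C–H: 8 × 424 = 3392
    N–H: 6 × 406 = 2436
    O=O: 3 × 483 = 1449
    Σ(broken) = 7277 kJ
  Bonds formed (products):
    C≡N: 2 × 911 = 1822
    C–H: 2 × 424 = 848
    O–H: 12 × 480 = 5760
    Σ(formed) = 8430 kJ
  ΔH_B = 7277 − 8430 = −1153 kJ
ΔH_A − ΔH_B = +1290 kJ, so reaction B has the more negative ΔH; |ΔH_A − ΔH_B| = 1290 kJ.

Reaction B, by 1290 kJ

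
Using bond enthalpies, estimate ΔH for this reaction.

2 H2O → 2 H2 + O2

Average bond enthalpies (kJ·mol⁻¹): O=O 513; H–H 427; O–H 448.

ΔH ≈ +425 kJ

Bonds broken (reactants):
  O–H: 4 × 448 = 1792
  Σ(broken) = 1792 kJ
Bonds formed (products):
  H–H: 2 × 427 = 854
  O=O: 1 × 513 = 513
  Σ(formed) = 1367 kJ
ΔH = Σ(broken) − Σ(formed) = 1792 − 1367 = +425 kJ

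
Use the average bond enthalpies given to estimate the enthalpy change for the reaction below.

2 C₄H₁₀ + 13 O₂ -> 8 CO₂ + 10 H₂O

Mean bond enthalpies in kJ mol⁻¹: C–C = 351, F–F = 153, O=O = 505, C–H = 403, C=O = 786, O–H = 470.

ΔH ≈ −5245 kJ

Bonds broken (reactants):
  C–C: 6 × 351 = 2106
  C–H: 20 × 403 = 8060
  O=O: 13 × 505 = 6565
  Σ(broken) = 16731 kJ
Bonds formed (products):
  C=O: 16 × 786 = 12576
  O–H: 20 × 470 = 9400
  Σ(formed) = 21976 kJ
ΔH = Σ(broken) − Σ(formed) = 16731 − 21976 = −5245 kJ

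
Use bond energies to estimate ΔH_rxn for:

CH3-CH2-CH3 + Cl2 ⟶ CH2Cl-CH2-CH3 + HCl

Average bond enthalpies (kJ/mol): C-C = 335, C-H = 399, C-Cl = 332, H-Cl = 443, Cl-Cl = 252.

Bonds broken (reactants):
  C-C: 2 × 335 = 670
  C-H: 8 × 399 = 3192
  Cl-Cl: 1 × 252 = 252
  Σ(broken) = 4114 kJ
Bonds formed (products):
  C-C: 2 × 335 = 670
  C-Cl: 1 × 332 = 332
  C-H: 7 × 399 = 2793
  H-Cl: 1 × 443 = 443
  Σ(formed) = 4238 kJ
ΔH = Σ(broken) − Σ(formed) = 4114 − 4238 = −124 kJ

ΔH ≈ −124 kJ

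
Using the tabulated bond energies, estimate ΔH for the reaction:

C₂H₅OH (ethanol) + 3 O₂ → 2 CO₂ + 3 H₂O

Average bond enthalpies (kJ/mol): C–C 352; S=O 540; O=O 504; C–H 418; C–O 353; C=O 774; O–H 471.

Bonds broken (reactants):
  C–C: 1 × 352 = 352
  C–H: 5 × 418 = 2090
  C–O: 1 × 353 = 353
  O–H: 1 × 471 = 471
  O=O: 3 × 504 = 1512
  Σ(broken) = 4778 kJ
Bonds formed (products):
  C=O: 4 × 774 = 3096
  O–H: 6 × 471 = 2826
  Σ(formed) = 5922 kJ
ΔH = Σ(broken) − Σ(formed) = 4778 − 5922 = −1144 kJ

ΔH ≈ −1144 kJ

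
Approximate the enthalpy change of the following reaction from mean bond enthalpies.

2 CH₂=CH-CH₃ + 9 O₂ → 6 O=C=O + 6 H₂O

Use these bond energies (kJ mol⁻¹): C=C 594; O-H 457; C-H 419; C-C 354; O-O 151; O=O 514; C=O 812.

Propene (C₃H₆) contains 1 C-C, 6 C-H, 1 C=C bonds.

ΔH ≈ −3678 kJ

Bonds broken (reactants):
  C-C: 2 × 354 = 708
  C-H: 12 × 419 = 5028
  C=C: 2 × 594 = 1188
  O=O: 9 × 514 = 4626
  Σ(broken) = 11550 kJ
Bonds formed (products):
  C=O: 12 × 812 = 9744
  O-H: 12 × 457 = 5484
  Σ(formed) = 15228 kJ
ΔH = Σ(broken) − Σ(formed) = 11550 − 15228 = −3678 kJ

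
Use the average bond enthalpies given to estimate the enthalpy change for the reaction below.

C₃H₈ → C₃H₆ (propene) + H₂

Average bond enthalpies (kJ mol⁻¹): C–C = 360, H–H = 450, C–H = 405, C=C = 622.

ΔH ≈ +98 kJ

Bonds broken (reactants):
  C–C: 2 × 360 = 720
  C–H: 8 × 405 = 3240
  Σ(broken) = 3960 kJ
Bonds formed (products):
  C–C: 1 × 360 = 360
  C–H: 6 × 405 = 2430
  C=C: 1 × 622 = 622
  H–H: 1 × 450 = 450
  Σ(formed) = 3862 kJ
ΔH = Σ(broken) − Σ(formed) = 3960 − 3862 = +98 kJ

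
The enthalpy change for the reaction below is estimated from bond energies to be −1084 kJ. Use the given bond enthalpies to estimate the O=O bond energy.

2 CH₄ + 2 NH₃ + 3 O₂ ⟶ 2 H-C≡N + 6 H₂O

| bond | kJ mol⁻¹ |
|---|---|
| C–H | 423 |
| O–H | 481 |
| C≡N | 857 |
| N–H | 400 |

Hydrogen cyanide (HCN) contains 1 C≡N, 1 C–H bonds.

D(O=O) ≈ 488 kJ/mol

Let D be the O=O bond energy.
Σ(broken) = 8×423 + 6×400 + 3×D = 5784 + 3D
Σ(formed) = 2×857 + 2×423 + 12×481 = 8332
ΔH = Σ(broken) − Σ(formed) = (5784 + 3D) − (8332) = −2548 + 3D
Setting this equal to −1084 kJ gives 3D = 1464, so D = 488 kJ/mol.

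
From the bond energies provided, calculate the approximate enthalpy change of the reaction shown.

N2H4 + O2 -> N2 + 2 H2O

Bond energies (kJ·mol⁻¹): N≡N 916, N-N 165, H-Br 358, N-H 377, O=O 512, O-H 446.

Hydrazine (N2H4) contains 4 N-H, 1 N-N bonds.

ΔH ≈ −515 kJ

Bonds broken (reactants):
  N-H: 4 × 377 = 1508
  N-N: 1 × 165 = 165
  O=O: 1 × 512 = 512
  Σ(broken) = 2185 kJ
Bonds formed (products):
  N≡N: 1 × 916 = 916
  O-H: 4 × 446 = 1784
  Σ(formed) = 2700 kJ
ΔH = Σ(broken) − Σ(formed) = 2185 − 2700 = −515 kJ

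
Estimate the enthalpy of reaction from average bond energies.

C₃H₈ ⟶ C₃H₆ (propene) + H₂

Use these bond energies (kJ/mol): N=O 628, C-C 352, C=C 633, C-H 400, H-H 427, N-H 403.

ΔH ≈ +92 kJ

Bonds broken (reactants):
  C-C: 2 × 352 = 704
  C-H: 8 × 400 = 3200
  Σ(broken) = 3904 kJ
Bonds formed (products):
  C-C: 1 × 352 = 352
  C-H: 6 × 400 = 2400
  C=C: 1 × 633 = 633
  H-H: 1 × 427 = 427
  Σ(formed) = 3812 kJ
ΔH = Σ(broken) − Σ(formed) = 3904 − 3812 = +92 kJ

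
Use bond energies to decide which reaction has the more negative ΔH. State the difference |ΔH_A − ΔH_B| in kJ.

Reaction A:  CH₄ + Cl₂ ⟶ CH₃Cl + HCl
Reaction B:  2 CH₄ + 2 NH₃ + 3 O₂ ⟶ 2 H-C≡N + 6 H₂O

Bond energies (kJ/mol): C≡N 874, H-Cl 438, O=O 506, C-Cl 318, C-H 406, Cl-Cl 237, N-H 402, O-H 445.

Reaction A:
  Bonds broken (reactants):
    C-H: 4 × 406 = 1624
    Cl-Cl: 1 × 237 = 237
    Σ(broken) = 1861 kJ
  Bonds formed (products):
    C-Cl: 1 × 318 = 318
    C-H: 3 × 406 = 1218
    H-Cl: 1 × 438 = 438
    Σ(formed) = 1974 kJ
  ΔH_A = 1861 − 1974 = −113 kJ
Reaction B:
  Bonds broken (reactants):
    C-H: 8 × 406 = 3248
    N-H: 6 × 402 = 2412
    O=O: 3 × 506 = 1518
    Σ(broken) = 7178 kJ
  Bonds formed (products):
    C≡N: 2 × 874 = 1748
    C-H: 2 × 406 = 812
    O-H: 12 × 445 = 5340
    Σ(formed) = 7900 kJ
  ΔH_B = 7178 − 7900 = −722 kJ
ΔH_A − ΔH_B = +609 kJ, so reaction B has the more negative ΔH; |ΔH_A − ΔH_B| = 609 kJ.

Reaction B, by 609 kJ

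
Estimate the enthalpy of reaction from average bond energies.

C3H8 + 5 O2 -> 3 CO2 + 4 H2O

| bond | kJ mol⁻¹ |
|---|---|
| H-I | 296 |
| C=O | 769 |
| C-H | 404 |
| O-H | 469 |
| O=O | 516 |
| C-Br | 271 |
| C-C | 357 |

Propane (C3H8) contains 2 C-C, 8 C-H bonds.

ΔH ≈ −1840 kJ

Bonds broken (reactants):
  C-C: 2 × 357 = 714
  C-H: 8 × 404 = 3232
  O=O: 5 × 516 = 2580
  Σ(broken) = 6526 kJ
Bonds formed (products):
  C=O: 6 × 769 = 4614
  O-H: 8 × 469 = 3752
  Σ(formed) = 8366 kJ
ΔH = Σ(broken) − Σ(formed) = 6526 − 8366 = −1840 kJ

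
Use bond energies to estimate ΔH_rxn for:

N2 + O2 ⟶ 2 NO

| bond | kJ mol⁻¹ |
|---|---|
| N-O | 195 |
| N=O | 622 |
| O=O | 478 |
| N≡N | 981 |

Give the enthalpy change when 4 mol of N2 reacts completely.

Bonds broken (reactants):
  N≡N: 1 × 981 = 981
  O=O: 1 × 478 = 478
  Σ(broken) = 1459 kJ
Bonds formed (products):
  N=O: 2 × 622 = 1244
  Σ(formed) = 1244 kJ
ΔH = Σ(broken) − Σ(formed) = 1459 − 1244 = +215 kJ
For 4× the reaction as written: 4 × (+215) = +860 kJ

ΔH = +860 kJ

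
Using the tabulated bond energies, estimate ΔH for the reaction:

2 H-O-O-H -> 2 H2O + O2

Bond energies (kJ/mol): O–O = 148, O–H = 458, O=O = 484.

Bonds broken (reactants):
  O–H: 4 × 458 = 1832
  O–O: 2 × 148 = 296
  Σ(broken) = 2128 kJ
Bonds formed (products):
  O–H: 4 × 458 = 1832
  O=O: 1 × 484 = 484
  Σ(formed) = 2316 kJ
ΔH = Σ(broken) − Σ(formed) = 2128 − 2316 = −188 kJ

ΔH ≈ −188 kJ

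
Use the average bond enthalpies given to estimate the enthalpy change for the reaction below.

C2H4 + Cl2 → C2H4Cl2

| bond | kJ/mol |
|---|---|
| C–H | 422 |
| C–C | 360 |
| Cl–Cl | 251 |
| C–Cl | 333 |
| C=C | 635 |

ΔH ≈ −140 kJ

Bonds broken (reactants):
  C–H: 4 × 422 = 1688
  C=C: 1 × 635 = 635
  Cl–Cl: 1 × 251 = 251
  Σ(broken) = 2574 kJ
Bonds formed (products):
  C–C: 1 × 360 = 360
  C–Cl: 2 × 333 = 666
  C–H: 4 × 422 = 1688
  Σ(formed) = 2714 kJ
ΔH = Σ(broken) − Σ(formed) = 2574 − 2714 = −140 kJ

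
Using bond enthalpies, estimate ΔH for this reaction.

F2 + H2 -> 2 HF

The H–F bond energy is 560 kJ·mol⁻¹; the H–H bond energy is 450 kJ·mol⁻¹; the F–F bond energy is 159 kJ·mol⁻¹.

ΔH ≈ −511 kJ

Bonds broken (reactants):
  F–F: 1 × 159 = 159
  H–H: 1 × 450 = 450
  Σ(broken) = 609 kJ
Bonds formed (products):
  H–F: 2 × 560 = 1120
  Σ(formed) = 1120 kJ
ΔH = Σ(broken) − Σ(formed) = 609 − 1120 = −511 kJ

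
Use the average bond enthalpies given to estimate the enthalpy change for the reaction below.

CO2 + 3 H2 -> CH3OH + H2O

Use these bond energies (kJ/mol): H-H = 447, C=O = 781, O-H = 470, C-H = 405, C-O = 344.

Bonds broken (reactants):
  C=O: 2 × 781 = 1562
  H-H: 3 × 447 = 1341
  Σ(broken) = 2903 kJ
Bonds formed (products):
  C-H: 3 × 405 = 1215
  C-O: 1 × 344 = 344
  O-H: 3 × 470 = 1410
  Σ(formed) = 2969 kJ
ΔH = Σ(broken) − Σ(formed) = 2903 − 2969 = −66 kJ

ΔH ≈ −66 kJ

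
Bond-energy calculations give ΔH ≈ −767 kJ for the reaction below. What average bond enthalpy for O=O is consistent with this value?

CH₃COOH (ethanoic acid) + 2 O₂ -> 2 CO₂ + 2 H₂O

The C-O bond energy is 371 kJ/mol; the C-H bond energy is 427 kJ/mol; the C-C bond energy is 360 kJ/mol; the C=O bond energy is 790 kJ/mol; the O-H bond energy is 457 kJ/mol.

Let D be the O=O bond energy.
Σ(broken) = 1×360 + 3×427 + 1×371 + 1×790 + 1×457 + 2×D = 3259 + 2D
Σ(formed) = 4×790 + 4×457 = 4988
ΔH = Σ(broken) − Σ(formed) = (3259 + 2D) − (4988) = −1729 + 2D
Setting this equal to −767 kJ gives 2D = 962, so D = 481 kJ/mol.

D(O=O) ≈ 481 kJ/mol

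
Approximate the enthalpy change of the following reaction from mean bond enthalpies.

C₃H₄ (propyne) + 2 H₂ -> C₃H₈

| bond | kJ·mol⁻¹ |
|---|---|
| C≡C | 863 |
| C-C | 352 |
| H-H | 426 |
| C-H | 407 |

ΔH ≈ −265 kJ

Bonds broken (reactants):
  C≡C: 1 × 863 = 863
  C-C: 1 × 352 = 352
  C-H: 4 × 407 = 1628
  H-H: 2 × 426 = 852
  Σ(broken) = 3695 kJ
Bonds formed (products):
  C-C: 2 × 352 = 704
  C-H: 8 × 407 = 3256
  Σ(formed) = 3960 kJ
ΔH = Σ(broken) − Σ(formed) = 3695 − 3960 = −265 kJ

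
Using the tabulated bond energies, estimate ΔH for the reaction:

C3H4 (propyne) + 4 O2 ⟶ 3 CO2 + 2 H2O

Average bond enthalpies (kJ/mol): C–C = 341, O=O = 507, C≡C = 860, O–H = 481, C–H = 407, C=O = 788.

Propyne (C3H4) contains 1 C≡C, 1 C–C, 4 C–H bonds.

ΔH ≈ −1795 kJ

Bonds broken (reactants):
  C≡C: 1 × 860 = 860
  C–C: 1 × 341 = 341
  C–H: 4 × 407 = 1628
  O=O: 4 × 507 = 2028
  Σ(broken) = 4857 kJ
Bonds formed (products):
  C=O: 6 × 788 = 4728
  O–H: 4 × 481 = 1924
  Σ(formed) = 6652 kJ
ΔH = Σ(broken) − Σ(formed) = 4857 − 6652 = −1795 kJ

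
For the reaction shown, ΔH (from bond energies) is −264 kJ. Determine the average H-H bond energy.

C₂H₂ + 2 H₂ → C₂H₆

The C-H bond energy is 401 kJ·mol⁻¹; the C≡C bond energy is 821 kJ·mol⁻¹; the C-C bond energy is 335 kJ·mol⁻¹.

Let D be the H-H bond energy.
Σ(broken) = 1×821 + 2×401 + 2×D = 1623 + 2D
Σ(formed) = 1×335 + 6×401 = 2741
ΔH = Σ(broken) − Σ(formed) = (1623 + 2D) − (2741) = −1118 + 2D
Setting this equal to −264 kJ gives 2D = 854, so D = 427 kJ/mol.

D(H-H) ≈ 427 kJ/mol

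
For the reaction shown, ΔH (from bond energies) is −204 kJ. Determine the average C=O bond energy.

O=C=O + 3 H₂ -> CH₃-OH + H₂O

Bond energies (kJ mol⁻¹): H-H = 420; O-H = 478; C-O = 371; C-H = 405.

D(C=O) ≈ 778 kJ/mol

Let D be the C=O bond energy.
Σ(broken) = 2×D + 3×420 = 1260 + 2D
Σ(formed) = 3×405 + 1×371 + 3×478 = 3020
ΔH = Σ(broken) − Σ(formed) = (1260 + 2D) − (3020) = −1760 + 2D
Setting this equal to −204 kJ gives 2D = 1556, so D = 778 kJ/mol.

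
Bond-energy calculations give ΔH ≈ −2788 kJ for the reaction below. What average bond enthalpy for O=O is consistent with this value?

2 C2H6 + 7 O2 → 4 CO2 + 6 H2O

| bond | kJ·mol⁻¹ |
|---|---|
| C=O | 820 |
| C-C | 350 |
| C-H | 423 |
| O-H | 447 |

Let D be the O=O bond energy.
Σ(broken) = 2×350 + 12×423 + 7×D = 5776 + 7D
Σ(formed) = 8×820 + 12×447 = 11924
ΔH = Σ(broken) − Σ(formed) = (5776 + 7D) − (11924) = −6148 + 7D
Setting this equal to −2788 kJ gives 7D = 3360, so D = 480 kJ/mol.

D(O=O) ≈ 480 kJ/mol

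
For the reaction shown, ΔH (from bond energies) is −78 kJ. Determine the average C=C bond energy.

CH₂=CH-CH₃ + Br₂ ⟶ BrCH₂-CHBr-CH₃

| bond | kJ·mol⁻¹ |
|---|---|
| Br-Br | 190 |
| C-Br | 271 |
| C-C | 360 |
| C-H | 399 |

D(C=C) ≈ 634 kJ/mol

Let D be the C=C bond energy.
Σ(broken) = 1×190 + 1×360 + 6×399 + 1×D = 2944 + D
Σ(formed) = 2×271 + 2×360 + 6×399 = 3656
ΔH = Σ(broken) − Σ(formed) = (2944 + D) − (3656) = −712 + D
Setting this equal to −78 kJ gives D = 634 kJ/mol.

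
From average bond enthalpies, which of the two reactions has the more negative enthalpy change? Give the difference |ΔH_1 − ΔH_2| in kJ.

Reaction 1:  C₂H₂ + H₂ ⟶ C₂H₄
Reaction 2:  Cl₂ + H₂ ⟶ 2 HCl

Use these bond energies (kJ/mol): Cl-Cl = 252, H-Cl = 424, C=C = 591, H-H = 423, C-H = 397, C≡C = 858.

Reaction 2, by 69 kJ

Reaction 1:
  Bonds broken (reactants):
    C≡C: 1 × 858 = 858
    C-H: 2 × 397 = 794
    H-H: 1 × 423 = 423
    Σ(broken) = 2075 kJ
  Bonds formed (products):
    C-H: 4 × 397 = 1588
    C=C: 1 × 591 = 591
    Σ(formed) = 2179 kJ
  ΔH_1 = 2075 − 2179 = −104 kJ
Reaction 2:
  Bonds broken (reactants):
    Cl-Cl: 1 × 252 = 252
    H-H: 1 × 423 = 423
    Σ(broken) = 675 kJ
  Bonds formed (products):
    H-Cl: 2 × 424 = 848
    Σ(formed) = 848 kJ
  ΔH_2 = 675 − 848 = −173 kJ
ΔH_1 − ΔH_2 = +69 kJ, so reaction 2 has the more negative ΔH; |ΔH_1 − ΔH_2| = 69 kJ.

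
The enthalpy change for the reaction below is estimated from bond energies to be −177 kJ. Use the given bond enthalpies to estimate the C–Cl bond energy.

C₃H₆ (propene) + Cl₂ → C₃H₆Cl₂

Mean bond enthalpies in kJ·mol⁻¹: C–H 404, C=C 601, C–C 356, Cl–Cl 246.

D(C–Cl) ≈ 334 kJ/mol

Let D be the C–Cl bond energy.
Σ(broken) = 1×356 + 6×404 + 1×601 + 1×246 = 3627
Σ(formed) = 2×356 + 2×D + 6×404 = 3136 + 2D
ΔH = Σ(broken) − Σ(formed) = (3627) − (3136 + 2D) = +491 − 2D
Setting this equal to −177 kJ gives 2D = 668, so D = 334 kJ/mol.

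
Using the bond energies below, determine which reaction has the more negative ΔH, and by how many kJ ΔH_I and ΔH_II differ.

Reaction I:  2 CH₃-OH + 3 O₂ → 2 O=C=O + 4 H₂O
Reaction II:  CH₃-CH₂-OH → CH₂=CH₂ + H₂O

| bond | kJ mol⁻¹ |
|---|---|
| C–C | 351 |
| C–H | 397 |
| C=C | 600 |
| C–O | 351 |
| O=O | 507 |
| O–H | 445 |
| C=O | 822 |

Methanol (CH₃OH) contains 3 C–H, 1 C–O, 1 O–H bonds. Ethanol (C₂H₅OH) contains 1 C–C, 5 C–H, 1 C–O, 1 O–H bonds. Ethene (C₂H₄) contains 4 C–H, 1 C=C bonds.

Reaction I, by 1407 kJ

Reaction I:
  Bonds broken (reactants):
    C–H: 6 × 397 = 2382
    C–O: 2 × 351 = 702
    O–H: 2 × 445 = 890
    O=O: 3 × 507 = 1521
    Σ(broken) = 5495 kJ
  Bonds formed (products):
    C=O: 4 × 822 = 3288
    O–H: 8 × 445 = 3560
    Σ(formed) = 6848 kJ
  ΔH_I = 5495 − 6848 = −1353 kJ
Reaction II:
  Bonds broken (reactants):
    C–C: 1 × 351 = 351
    C–H: 5 × 397 = 1985
    C–O: 1 × 351 = 351
    O–H: 1 × 445 = 445
    Σ(broken) = 3132 kJ
  Bonds formed (products):
    C–H: 4 × 397 = 1588
    C=C: 1 × 600 = 600
    O–H: 2 × 445 = 890
    Σ(formed) = 3078 kJ
  ΔH_II = 3132 − 3078 = +54 kJ
ΔH_I − ΔH_II = −1407 kJ, so reaction I has the more negative ΔH; |ΔH_I − ΔH_II| = 1407 kJ.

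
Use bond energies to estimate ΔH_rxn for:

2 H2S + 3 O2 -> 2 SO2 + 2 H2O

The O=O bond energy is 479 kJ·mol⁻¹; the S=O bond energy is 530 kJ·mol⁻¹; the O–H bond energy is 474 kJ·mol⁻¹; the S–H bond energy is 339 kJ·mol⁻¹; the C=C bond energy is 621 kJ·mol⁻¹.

ΔH ≈ −1223 kJ

Bonds broken (reactants):
  O=O: 3 × 479 = 1437
  S–H: 4 × 339 = 1356
  Σ(broken) = 2793 kJ
Bonds formed (products):
  O–H: 4 × 474 = 1896
  S=O: 4 × 530 = 2120
  Σ(formed) = 4016 kJ
ΔH = Σ(broken) − Σ(formed) = 2793 − 4016 = −1223 kJ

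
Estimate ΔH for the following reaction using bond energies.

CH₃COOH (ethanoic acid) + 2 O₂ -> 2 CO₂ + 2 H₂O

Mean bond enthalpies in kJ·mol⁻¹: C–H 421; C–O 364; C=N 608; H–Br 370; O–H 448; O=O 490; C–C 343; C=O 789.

ΔH ≈ −761 kJ

Bonds broken (reactants):
  C–C: 1 × 343 = 343
  C–H: 3 × 421 = 1263
  C–O: 1 × 364 = 364
  C=O: 1 × 789 = 789
  O–H: 1 × 448 = 448
  O=O: 2 × 490 = 980
  Σ(broken) = 4187 kJ
Bonds formed (products):
  C=O: 4 × 789 = 3156
  O–H: 4 × 448 = 1792
  Σ(formed) = 4948 kJ
ΔH = Σ(broken) − Σ(formed) = 4187 − 4948 = −761 kJ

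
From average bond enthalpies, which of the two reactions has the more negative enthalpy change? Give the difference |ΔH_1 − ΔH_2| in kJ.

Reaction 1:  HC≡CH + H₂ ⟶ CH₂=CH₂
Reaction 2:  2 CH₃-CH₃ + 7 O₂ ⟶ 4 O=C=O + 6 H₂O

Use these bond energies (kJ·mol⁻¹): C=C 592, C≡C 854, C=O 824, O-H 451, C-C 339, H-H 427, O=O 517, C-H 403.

Reaction 2, by 2754 kJ

Reaction 1:
  Bonds broken (reactants):
    C≡C: 1 × 854 = 854
    C-H: 2 × 403 = 806
    H-H: 1 × 427 = 427
    Σ(broken) = 2087 kJ
  Bonds formed (products):
    C-H: 4 × 403 = 1612
    C=C: 1 × 592 = 592
    Σ(formed) = 2204 kJ
  ΔH_1 = 2087 − 2204 = −117 kJ
Reaction 2:
  Bonds broken (reactants):
    C-C: 2 × 339 = 678
    C-H: 12 × 403 = 4836
    O=O: 7 × 517 = 3619
    Σ(broken) = 9133 kJ
  Bonds formed (products):
    C=O: 8 × 824 = 6592
    O-H: 12 × 451 = 5412
    Σ(formed) = 12004 kJ
  ΔH_2 = 9133 − 12004 = −2871 kJ
ΔH_1 − ΔH_2 = +2754 kJ, so reaction 2 has the more negative ΔH; |ΔH_1 − ΔH_2| = 2754 kJ.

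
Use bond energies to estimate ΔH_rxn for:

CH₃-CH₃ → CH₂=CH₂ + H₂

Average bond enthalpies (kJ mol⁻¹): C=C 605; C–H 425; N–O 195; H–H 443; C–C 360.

ΔH ≈ +162 kJ

Bonds broken (reactants):
  C–C: 1 × 360 = 360
  C–H: 6 × 425 = 2550
  Σ(broken) = 2910 kJ
Bonds formed (products):
  C–H: 4 × 425 = 1700
  C=C: 1 × 605 = 605
  H–H: 1 × 443 = 443
  Σ(formed) = 2748 kJ
ΔH = Σ(broken) − Σ(formed) = 2910 − 2748 = +162 kJ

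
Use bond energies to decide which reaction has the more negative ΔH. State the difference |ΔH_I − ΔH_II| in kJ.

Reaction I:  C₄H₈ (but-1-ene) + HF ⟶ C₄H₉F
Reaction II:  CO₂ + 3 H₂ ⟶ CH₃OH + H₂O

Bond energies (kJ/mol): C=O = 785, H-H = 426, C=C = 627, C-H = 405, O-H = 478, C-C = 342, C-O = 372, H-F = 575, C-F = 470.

Reaction I:
  Bonds broken (reactants):
    C-C: 2 × 342 = 684
    C-H: 8 × 405 = 3240
    C=C: 1 × 627 = 627
    H-F: 1 × 575 = 575
    Σ(broken) = 5126 kJ
  Bonds formed (products):
    C-C: 3 × 342 = 1026
    C-F: 1 × 470 = 470
    C-H: 9 × 405 = 3645
    Σ(formed) = 5141 kJ
  ΔH_I = 5126 − 5141 = −15 kJ
Reaction II:
  Bonds broken (reactants):
    C=O: 2 × 785 = 1570
    H-H: 3 × 426 = 1278
    Σ(broken) = 2848 kJ
  Bonds formed (products):
    C-H: 3 × 405 = 1215
    C-O: 1 × 372 = 372
    O-H: 3 × 478 = 1434
    Σ(formed) = 3021 kJ
  ΔH_II = 2848 − 3021 = −173 kJ
ΔH_I − ΔH_II = +158 kJ, so reaction II has the more negative ΔH; |ΔH_I − ΔH_II| = 158 kJ.

Reaction II, by 158 kJ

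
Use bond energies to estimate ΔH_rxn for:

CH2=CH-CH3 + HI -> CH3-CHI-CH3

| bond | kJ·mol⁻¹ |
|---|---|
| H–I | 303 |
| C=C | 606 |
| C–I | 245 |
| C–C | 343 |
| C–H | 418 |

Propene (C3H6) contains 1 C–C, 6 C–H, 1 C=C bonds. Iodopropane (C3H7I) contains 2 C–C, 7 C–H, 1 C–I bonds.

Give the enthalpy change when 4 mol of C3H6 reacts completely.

Bonds broken (reactants):
  C–C: 1 × 343 = 343
  C–H: 6 × 418 = 2508
  C=C: 1 × 606 = 606
  H–I: 1 × 303 = 303
  Σ(broken) = 3760 kJ
Bonds formed (products):
  C–C: 2 × 343 = 686
  C–H: 7 × 418 = 2926
  C–I: 1 × 245 = 245
  Σ(formed) = 3857 kJ
ΔH = Σ(broken) − Σ(formed) = 3760 − 3857 = −97 kJ
For 4× the reaction as written: 4 × (−97) = −388 kJ

ΔH = −388 kJ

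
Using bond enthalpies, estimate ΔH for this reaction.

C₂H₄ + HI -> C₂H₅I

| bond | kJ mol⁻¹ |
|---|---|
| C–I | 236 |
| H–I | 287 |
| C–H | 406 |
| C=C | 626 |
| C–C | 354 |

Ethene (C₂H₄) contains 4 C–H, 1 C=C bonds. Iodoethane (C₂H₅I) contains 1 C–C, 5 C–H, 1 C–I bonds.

Bonds broken (reactants):
  C–H: 4 × 406 = 1624
  C=C: 1 × 626 = 626
  H–I: 1 × 287 = 287
  Σ(broken) = 2537 kJ
Bonds formed (products):
  C–C: 1 × 354 = 354
  C–H: 5 × 406 = 2030
  C–I: 1 × 236 = 236
  Σ(formed) = 2620 kJ
ΔH = Σ(broken) − Σ(formed) = 2537 − 2620 = −83 kJ

ΔH ≈ −83 kJ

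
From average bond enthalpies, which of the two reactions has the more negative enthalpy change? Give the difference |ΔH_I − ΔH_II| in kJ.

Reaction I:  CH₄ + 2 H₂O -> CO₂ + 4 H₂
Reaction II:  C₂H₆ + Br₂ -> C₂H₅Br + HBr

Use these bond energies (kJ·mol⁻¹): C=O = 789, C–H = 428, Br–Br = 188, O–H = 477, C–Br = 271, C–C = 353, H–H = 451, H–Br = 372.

Reaction I:
  Bonds broken (reactants):
    C–H: 4 × 428 = 1712
    O–H: 4 × 477 = 1908
    Σ(broken) = 3620 kJ
  Bonds formed (products):
    C=O: 2 × 789 = 1578
    H–H: 4 × 451 = 1804
    Σ(formed) = 3382 kJ
  ΔH_I = 3620 − 3382 = +238 kJ
Reaction II:
  Bonds broken (reactants):
    Br–Br: 1 × 188 = 188
    C–C: 1 × 353 = 353
    C–H: 6 × 428 = 2568
    Σ(broken) = 3109 kJ
  Bonds formed (products):
    C–Br: 1 × 271 = 271
    C–C: 1 × 353 = 353
    C–H: 5 × 428 = 2140
    H–Br: 1 × 372 = 372
    Σ(formed) = 3136 kJ
  ΔH_II = 3109 − 3136 = −27 kJ
ΔH_I − ΔH_II = +265 kJ, so reaction II has the more negative ΔH; |ΔH_I − ΔH_II| = 265 kJ.

Reaction II, by 265 kJ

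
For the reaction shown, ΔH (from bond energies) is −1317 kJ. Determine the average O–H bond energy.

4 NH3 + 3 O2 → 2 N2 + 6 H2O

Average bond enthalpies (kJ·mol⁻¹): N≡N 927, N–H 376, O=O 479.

Let D be the O–H bond energy.
Σ(broken) = 12×376 + 3×479 = 5949
Σ(formed) = 2×927 + 12×D = 1854 + 12D
ΔH = Σ(broken) − Σ(formed) = (5949) − (1854 + 12D) = +4095 − 12D
Setting this equal to −1317 kJ gives 12D = 5412, so D = 451 kJ/mol.

D(O–H) ≈ 451 kJ/mol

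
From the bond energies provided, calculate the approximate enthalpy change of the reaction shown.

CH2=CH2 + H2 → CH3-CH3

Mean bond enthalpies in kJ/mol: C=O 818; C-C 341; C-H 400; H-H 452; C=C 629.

ΔH ≈ −60 kJ

Bonds broken (reactants):
  C-H: 4 × 400 = 1600
  C=C: 1 × 629 = 629
  H-H: 1 × 452 = 452
  Σ(broken) = 2681 kJ
Bonds formed (products):
  C-C: 1 × 341 = 341
  C-H: 6 × 400 = 2400
  Σ(formed) = 2741 kJ
ΔH = Σ(broken) − Σ(formed) = 2681 − 2741 = −60 kJ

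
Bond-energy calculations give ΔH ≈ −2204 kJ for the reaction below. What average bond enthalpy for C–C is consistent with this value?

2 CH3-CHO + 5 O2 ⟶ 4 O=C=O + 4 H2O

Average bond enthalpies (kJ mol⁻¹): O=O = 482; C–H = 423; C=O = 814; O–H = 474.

Let D be the C–C bond energy.
Σ(broken) = 2×D + 8×423 + 2×814 + 5×482 = 7422 + 2D
Σ(formed) = 8×814 + 8×474 = 10304
ΔH = Σ(broken) − Σ(formed) = (7422 + 2D) − (10304) = −2882 + 2D
Setting this equal to −2204 kJ gives 2D = 678, so D = 339 kJ/mol.

D(C–C) ≈ 339 kJ/mol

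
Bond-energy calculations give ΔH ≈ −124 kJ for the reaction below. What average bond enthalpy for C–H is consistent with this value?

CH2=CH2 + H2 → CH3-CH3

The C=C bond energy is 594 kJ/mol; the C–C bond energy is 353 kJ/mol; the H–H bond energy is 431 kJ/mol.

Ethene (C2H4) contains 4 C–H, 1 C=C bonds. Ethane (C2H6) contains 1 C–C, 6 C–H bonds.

D(C–H) ≈ 398 kJ/mol

Let D be the C–H bond energy.
Σ(broken) = 4×D + 1×594 + 1×431 = 1025 + 4D
Σ(formed) = 1×353 + 6×D = 353 + 6D
ΔH = Σ(broken) − Σ(formed) = (1025 + 4D) − (353 + 6D) = +672 − 2D
Setting this equal to −124 kJ gives 2D = 796, so D = 398 kJ/mol.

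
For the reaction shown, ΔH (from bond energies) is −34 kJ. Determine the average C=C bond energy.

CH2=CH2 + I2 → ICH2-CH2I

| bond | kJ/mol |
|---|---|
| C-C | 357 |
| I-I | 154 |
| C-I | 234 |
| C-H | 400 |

D(C=C) ≈ 637 kJ/mol

Let D be the C=C bond energy.
Σ(broken) = 4×400 + 1×D + 1×154 = 1754 + D
Σ(formed) = 1×357 + 4×400 + 2×234 = 2425
ΔH = Σ(broken) − Σ(formed) = (1754 + D) − (2425) = −671 + D
Setting this equal to −34 kJ gives D = 637 kJ/mol.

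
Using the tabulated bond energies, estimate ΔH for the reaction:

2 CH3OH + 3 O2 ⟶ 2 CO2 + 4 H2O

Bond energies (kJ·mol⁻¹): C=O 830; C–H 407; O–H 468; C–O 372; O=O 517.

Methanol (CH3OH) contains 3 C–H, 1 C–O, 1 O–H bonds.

Bonds broken (reactants):
  C–H: 6 × 407 = 2442
  C–O: 2 × 372 = 744
  O–H: 2 × 468 = 936
  O=O: 3 × 517 = 1551
  Σ(broken) = 5673 kJ
Bonds formed (products):
  C=O: 4 × 830 = 3320
  O–H: 8 × 468 = 3744
  Σ(formed) = 7064 kJ
ΔH = Σ(broken) − Σ(formed) = 5673 − 7064 = −1391 kJ

ΔH ≈ −1391 kJ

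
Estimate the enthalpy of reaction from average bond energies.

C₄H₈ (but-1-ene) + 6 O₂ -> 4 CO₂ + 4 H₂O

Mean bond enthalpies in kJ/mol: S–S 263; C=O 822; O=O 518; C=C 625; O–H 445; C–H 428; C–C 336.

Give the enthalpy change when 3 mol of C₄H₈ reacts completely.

Bonds broken (reactants):
  C–C: 2 × 336 = 672
  C–H: 8 × 428 = 3424
  C=C: 1 × 625 = 625
  O=O: 6 × 518 = 3108
  Σ(broken) = 7829 kJ
Bonds formed (products):
  C=O: 8 × 822 = 6576
  O–H: 8 × 445 = 3560
  Σ(formed) = 10136 kJ
ΔH = Σ(broken) − Σ(formed) = 7829 − 10136 = −2307 kJ
For 3× the reaction as written: 3 × (−2307) = −6921 kJ

ΔH = −6921 kJ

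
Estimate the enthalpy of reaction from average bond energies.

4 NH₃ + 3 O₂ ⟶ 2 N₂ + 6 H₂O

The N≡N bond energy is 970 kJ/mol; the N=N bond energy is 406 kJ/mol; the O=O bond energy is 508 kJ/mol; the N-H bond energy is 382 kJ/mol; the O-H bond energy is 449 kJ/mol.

ΔH ≈ −1220 kJ

Bonds broken (reactants):
  N-H: 12 × 382 = 4584
  O=O: 3 × 508 = 1524
  Σ(broken) = 6108 kJ
Bonds formed (products):
  N≡N: 2 × 970 = 1940
  O-H: 12 × 449 = 5388
  Σ(formed) = 7328 kJ
ΔH = Σ(broken) − Σ(formed) = 6108 − 7328 = −1220 kJ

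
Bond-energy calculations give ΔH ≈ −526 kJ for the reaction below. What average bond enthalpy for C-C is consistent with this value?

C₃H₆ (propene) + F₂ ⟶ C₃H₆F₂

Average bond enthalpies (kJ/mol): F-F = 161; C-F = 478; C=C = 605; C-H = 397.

Let D be the C-C bond energy.
Σ(broken) = 1×D + 6×397 + 1×605 + 1×161 = 3148 + D
Σ(formed) = 2×D + 2×478 + 6×397 = 3338 + 2D
ΔH = Σ(broken) − Σ(formed) = (3148 + D) − (3338 + 2D) = −190 − D
Setting this equal to −526 kJ gives D = 336 kJ/mol.

D(C-C) ≈ 336 kJ/mol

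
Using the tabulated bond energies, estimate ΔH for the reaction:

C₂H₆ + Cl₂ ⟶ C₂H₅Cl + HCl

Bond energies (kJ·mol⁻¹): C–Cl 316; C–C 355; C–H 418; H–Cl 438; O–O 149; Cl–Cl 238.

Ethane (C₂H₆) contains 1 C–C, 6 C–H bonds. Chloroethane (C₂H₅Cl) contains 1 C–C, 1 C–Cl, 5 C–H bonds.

ΔH ≈ −98 kJ

Bonds broken (reactants):
  C–C: 1 × 355 = 355
  C–H: 6 × 418 = 2508
  Cl–Cl: 1 × 238 = 238
  Σ(broken) = 3101 kJ
Bonds formed (products):
  C–C: 1 × 355 = 355
  C–Cl: 1 × 316 = 316
  C–H: 5 × 418 = 2090
  H–Cl: 1 × 438 = 438
  Σ(formed) = 3199 kJ
ΔH = Σ(broken) − Σ(formed) = 3101 − 3199 = −98 kJ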